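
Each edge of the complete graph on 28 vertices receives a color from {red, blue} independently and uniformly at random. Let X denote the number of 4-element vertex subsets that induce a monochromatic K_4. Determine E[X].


Let X = Σ_S X_S over the C(28, 4) = 20475 subsets S of size 4, where X_S = 1 if the K_4 on S is monochromatic.
For a fixed S, the K_4 on S has C(4, 2) = 6 edges. P[all 6 edges red] = (1/2)^6, and likewise for blue, so P[monochromatic] = 2·(1/2)^6 = 2^{1 − 6} = 1/32.
By linearity: E[X] = C(28, 4) · 2^{1 − 6} = 20475 · 1/32 = 20475/32.
Numerically: E[X] ≈ 639.8438.

E[X] = C(28,4)·2^(1−C(4,2)) = 20475/32 ≈ 639.8438.


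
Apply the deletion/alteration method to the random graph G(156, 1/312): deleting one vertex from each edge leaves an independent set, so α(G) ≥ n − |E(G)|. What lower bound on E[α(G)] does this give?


E[|E(G)|] = C(156, 2)·p = 12090 · (1/312) = 155/4.
E[α(G)] ≥ n − E[|E(G)|] = 156 − 155/4 = 469/4.
Numerically: ≈ 117.25000.
(This is only a lower bound; the true E[α(G)] may be larger.)

E[α(G)] ≥ 469/4 ≈ 117.25000.


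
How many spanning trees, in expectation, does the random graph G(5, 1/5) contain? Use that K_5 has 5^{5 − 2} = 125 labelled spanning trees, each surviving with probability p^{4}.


K_5 has 5^{5 − 2} = 125 labelled spanning trees.
For each such spanning tree H, let X_H = 1 if all 4 edges of H are present in G. Then P[X_H = 1] = p^{4} = (1/5)^{4} = 1/625.
Summing the indicators: E[X] = Σ_H E[X_H] = 125 · p^{4} = 125 · 1/625 = 1/5.
Numerically: E[X] ≈ 0.2.

E[X] = 125 · (1/5)^{4} = 1/5 ≈ 0.2.


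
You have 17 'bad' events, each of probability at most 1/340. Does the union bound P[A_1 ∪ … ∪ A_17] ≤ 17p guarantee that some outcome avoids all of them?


Union bound: P[∪_{i=1}^{17} A_i] ≤ Σ_i P[A_i] ≤ 17·p = 17·(1/340) = 1/20.
Numerically: 1/20 ≈ 0.0500000.
Is 1/20 < 1? YES.
Since P[∪ A_i] ≤ 1/20 < 1, the complement has P[∩ A_i^c] ≥ 1 − 1/20 = 19/20 > 0, so some outcome avoids every A_i.

17·p = 1/20 ≈ 0.0500000; existence CERTIFIED by the union bound.


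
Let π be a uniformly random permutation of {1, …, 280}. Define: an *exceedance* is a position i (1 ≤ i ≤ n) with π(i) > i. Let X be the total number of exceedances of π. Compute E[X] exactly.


Write X = Σ_{i=1}^{280} X_i, where X_i = 1_{π(i) > i}.
For each fixed i, π(i) is uniform over {1, …, 280} (marginal of a uniform permutation), so P[π(i) > i] = (n − i)/n. Summing: Σ_{i=1}^{280} (n − i)/n = (0 + 1 + … + 279)/280 = 280(280 − 1)/(2·280) = (280 − 1)/2.
Hence E[X] = Σ_{i=1}^{280} (280 − i)/280 = 279/2 ≈ 139.50000.

E[X] = 279/2 = 139.50000.


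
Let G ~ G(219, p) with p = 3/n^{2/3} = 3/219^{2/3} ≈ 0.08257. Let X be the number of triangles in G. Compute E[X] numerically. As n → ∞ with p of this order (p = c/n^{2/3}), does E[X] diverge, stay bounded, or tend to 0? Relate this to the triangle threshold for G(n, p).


Number of potential triangles: C(219, 3) = 1726669.
Each occurs with probability p³ ≈ (0.08257)³ ≈ 5.629574e-04.
By linearity: E[X] = C(219, 3)·p³ ≈ 1726669 · 5.629574e-04 ≈ 972.0411.
Since α = 2/3 < 1, p = c/n^{2/3} ≫ 1/n is above the triangle threshold p ~ 1/n. Asymptotically E[X] ~ (c³/6)·n^{3(1−α)} = (3³/6)·n^{1} → ∞; triangles are abundant w.h.p.

E[X] ≈ 972.0411; in regime p = Θ(1/n^{2/3}) E[X] diverges (above the triangle threshold p ~ 1/n).


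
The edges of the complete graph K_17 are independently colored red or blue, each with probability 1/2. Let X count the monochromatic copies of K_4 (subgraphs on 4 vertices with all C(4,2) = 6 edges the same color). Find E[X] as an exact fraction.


Let X = Σ_S X_S over the C(17, 4) = 2380 subsets S of size 4, where X_S = 1 if the K_4 on S is monochromatic.
For a fixed S, the K_4 on S has C(4, 2) = 6 edges. P[all 6 edges red] = (1/2)^6, and likewise for blue, so P[monochromatic] = 2·(1/2)^6 = 2^{1 − 6} = 1/32.
Summing: E[X] = C(17, 4) · 2^{1 − 6} = 2380 · 1/32 = 595/8.
Numerically: E[X] ≈ 74.3750.

E[X] = C(17,4)·2^(1−C(4,2)) = 595/8 ≈ 74.3750.


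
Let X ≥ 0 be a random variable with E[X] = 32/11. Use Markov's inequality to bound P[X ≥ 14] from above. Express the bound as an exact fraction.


μ = E[X] = 32/11, a = 14.
Markov: P[X ≥ 14] ≤ μ/a = (32/11)/14 = 16/77.
Numerically: ≈ 0.208.
(Since a = 14 > μ = 2.909, the bound 16/77 is < 1 and informative.)

P[X ≥ 14] ≤ 16/77 ≈ 0.208.


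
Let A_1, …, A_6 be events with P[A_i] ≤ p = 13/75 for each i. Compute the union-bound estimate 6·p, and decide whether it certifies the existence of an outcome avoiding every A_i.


Union bound: P[∪_{i=1}^{6} A_i] ≤ Σ_i P[A_i] ≤ 6·p = 6·(13/75) = 26/25.
Numerically: 26/25 ≈ 1.040000.
Is 26/25 < 1? NO.
Since the bound 26/25 is ≥ 1, the union bound is uninformative here; it does NOT by itself certify existence.

6·p = 26/25 ≈ 1.040000; existence NOT certified by the union bound.


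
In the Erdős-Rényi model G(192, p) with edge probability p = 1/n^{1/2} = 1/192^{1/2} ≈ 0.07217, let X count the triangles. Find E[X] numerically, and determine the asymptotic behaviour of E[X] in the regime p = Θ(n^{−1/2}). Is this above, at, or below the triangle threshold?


Number of potential triangles: C(192, 3) = 1161280.
Each occurs with probability p³ ≈ (0.07217)³ ≈ 3.758791e-04.
By linearity: E[X] = C(192, 3)·p³ ≈ 1161280 · 3.758791e-04 ≈ 436.5009.
Since α = 1/2 < 1, p = c/n^{1/2} ≫ 1/n is above the triangle threshold p ~ 1/n. Asymptotically E[X] ~ (c³/6)·n^{3(1−α)} = (1³/6)·n^{1.5} → ∞; triangles are abundant w.h.p.

E[X] ≈ 436.5009; in regime p = Θ(1/n^{1/2}) E[X] diverges (above the triangle threshold p ~ 1/n).


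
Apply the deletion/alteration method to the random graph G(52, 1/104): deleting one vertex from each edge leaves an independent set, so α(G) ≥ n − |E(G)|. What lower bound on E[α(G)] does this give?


E[|E(G)|] = C(52, 2)·p = 1326 · (1/104) = 51/4.
E[α(G)] ≥ n − E[|E(G)|] = 52 − 51/4 = 157/4.
Numerically: ≈ 39.250.
(This is only a lower bound; the true E[α(G)] may be larger.)

E[α(G)] ≥ 157/4 ≈ 39.250.


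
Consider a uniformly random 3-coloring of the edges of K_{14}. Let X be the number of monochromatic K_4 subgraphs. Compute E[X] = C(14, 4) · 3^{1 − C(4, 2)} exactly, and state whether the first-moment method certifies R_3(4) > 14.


E[X] = C(14, 4) · 3^{1 − 6} = 1001 · 3^{−5} = 1001/243.
As a reduced fraction: E[X] = 1001/243 ≈ 4.11934.
Is E[X] < 1? NO.
Since E[X] ≥ 1, the first-moment bound is inconclusive at n = 14; it does NOT by itself certify R_3(4) > 14.

E[X] = 1001/243 ≈ 4.11934; E[X] ≥ 1; first-moment method inconclusive here.


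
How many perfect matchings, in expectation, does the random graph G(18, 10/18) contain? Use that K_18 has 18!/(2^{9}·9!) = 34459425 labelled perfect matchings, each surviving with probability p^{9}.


K_18 has 18!/(2^{9}·9!) = 34459425 labelled perfect matchings.
For each such perfect matching H, let X_H = 1 if all 9 edges of H are present in G. Then P[X_H = 1] = p^{9} = (5/9)^{9} = 1953125/387420489.
By linearity: E[X] = Σ_H E[X_H] = 34459425 · p^{9} = 34459425 · 1953125/387420489 = 830908203125/4782969.
Numerically: E[X] ≈ 1.7372e+05.

E[X] = 34459425 · (5/9)^{9} = 830908203125/4782969 ≈ 1.7372e+05.


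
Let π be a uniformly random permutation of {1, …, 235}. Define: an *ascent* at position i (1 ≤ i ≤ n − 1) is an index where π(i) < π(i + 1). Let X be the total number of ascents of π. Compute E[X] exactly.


Write X = Σ X_I over i = 1, …, 234, with X_I the indicator of one ascent.
There are 234 indicators.
For each fixed i, the pair (π(i), π(i+1)) is a uniformly random ordered pair of distinct values from {1, …, 235}; by symmetry P[π(i) < π(i+1)] = 1/2.
By linearity: E[X] = 234 · (1/2) = (235 − 1) · (1/2) = 117 ≈ 117.000.

E[X] = 117 = 117.000.


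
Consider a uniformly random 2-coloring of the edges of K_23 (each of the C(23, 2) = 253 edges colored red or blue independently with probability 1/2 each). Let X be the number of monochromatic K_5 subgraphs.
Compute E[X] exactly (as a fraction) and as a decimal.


Let X = Σ_S X_S over the C(23, 5) = 33649 subsets S of size 5, where X_S = 1 if the K_5 on S is monochromatic.
For a fixed S, the K_5 on S has C(5, 2) = 10 edges. P[all 10 edges red] = (1/2)^10, and likewise for blue, so P[monochromatic] = 2·(1/2)^10 = 2^{1 − 10} = 1/512.
By linearity: E[X] = C(23, 5) · 2^{1 − 10} = 33649 · 1/512 = 33649/512.
Numerically: E[X] ≈ 65.72070.

E[X] = C(23,5)·2^(1−C(5,2)) = 33649/512 ≈ 65.72070.


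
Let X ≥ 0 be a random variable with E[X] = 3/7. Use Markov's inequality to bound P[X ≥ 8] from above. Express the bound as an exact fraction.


μ = E[X] = 3/7, a = 8.
Markov: P[X ≥ 8] ≤ μ/a = (3/7)/8 = 3/56.
Numerically: ≈ 0.0536.
(Since a = 8 > μ = 0.4286, the bound 3/56 is < 1 and informative.)

P[X ≥ 8] ≤ 3/56 ≈ 0.0536.


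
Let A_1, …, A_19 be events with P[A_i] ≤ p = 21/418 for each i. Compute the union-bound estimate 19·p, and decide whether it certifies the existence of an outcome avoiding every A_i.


Union bound: P[∪_{i=1}^{19} A_i] ≤ Σ_i P[A_i] ≤ 19·p = 19·(21/418) = 21/22.
Numerically: 21/22 ≈ 0.955.
Is 21/22 < 1? YES.
Since P[∪ A_i] ≤ 21/22 < 1, the complement has P[∩ A_i^c] ≥ 1 − 21/22 = 1/22 > 0, so some outcome avoids every A_i.

19·p = 21/22 ≈ 0.955; existence CERTIFIED by the union bound.


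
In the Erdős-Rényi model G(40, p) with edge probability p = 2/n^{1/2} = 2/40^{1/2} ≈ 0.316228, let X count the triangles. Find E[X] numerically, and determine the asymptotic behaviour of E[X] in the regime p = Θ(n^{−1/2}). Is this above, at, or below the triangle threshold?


Number of potential triangles: C(40, 3) = 9880.
Each occurs with probability p³ ≈ (0.316228)³ ≈ 3.16227766e-02.
By linearity: E[X] = C(40, 3)·p³ ≈ 9880 · 3.16227766e-02 ≈ 312.433033.
Since α = 1/2 < 1, p = c/n^{1/2} ≫ 1/n is above the triangle threshold p ~ 1/n. Asymptotically E[X] ~ (c³/6)·n^{3(1−α)} = (2³/6)·n^{1.5} → ∞; triangles are abundant w.h.p.

E[X] ≈ 312.433033; in regime p = Θ(1/n^{1/2}) E[X] diverges (above the triangle threshold p ~ 1/n).


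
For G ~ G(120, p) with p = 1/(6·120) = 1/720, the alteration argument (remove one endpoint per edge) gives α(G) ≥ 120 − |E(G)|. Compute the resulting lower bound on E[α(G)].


E[|E(G)|] = C(120, 2)·p = 7140 · (1/720) = 119/12.
E[α(G)] ≥ n − E[|E(G)|] = 120 − 119/12 = 1321/12.
Numerically: ≈ 110.083.
(This is only a lower bound; the true E[α(G)] may be larger.)

E[α(G)] ≥ 1321/12 ≈ 110.083.


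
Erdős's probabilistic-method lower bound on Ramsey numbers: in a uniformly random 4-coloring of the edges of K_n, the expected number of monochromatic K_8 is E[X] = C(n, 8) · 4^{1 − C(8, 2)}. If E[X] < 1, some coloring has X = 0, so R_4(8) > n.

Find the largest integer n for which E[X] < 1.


We need C(n, 8) · 4^{1 − 28} < 1, i.e. C(n, 8) < 4^{28 − 1} = 18014398509481984.
Check values of n near the boundary:
  n = 404: C(404, 8) = 16415071523485570; 16415071523485570 < 18014398509481984? YES
  n = 405: C(405, 8) = 16745853821188050; 16745853821188050 < 18014398509481984? YES
  n = 406: C(406, 8) = 17082453897995850; 17082453897995850 < 18014398509481984? YES
  n = 407: C(407, 8) = 17424959239309050; 17424959239309050 < 18014398509481984? YES
  n = 408: C(408, 8) = 17773458424095231; 17773458424095231 < 18014398509481984? YES
  n = 409: C(409, 8) = 18128041135797879; 18128041135797879 < 18014398509481984? NO
The largest n with C(n, 8) < 18014398509481984 is n = 408 (where E[X] = 17773458424095231/18014398509481984 ≈ 0.986625). Hence R_4(8) > 408, i.e. R_4(8) ≥ 409.

Largest n = 408; hence R_4(8) > 408.


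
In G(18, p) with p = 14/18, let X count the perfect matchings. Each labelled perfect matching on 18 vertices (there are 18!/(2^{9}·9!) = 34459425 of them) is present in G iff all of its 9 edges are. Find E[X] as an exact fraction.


K_18 has 18!/(2^{9}·9!) = 34459425 labelled perfect matchings.
For each such perfect matching H, let X_H = 1 if all 9 edges of H are present in G. Then P[X_H = 1] = p^{9} = (7/9)^{9} = 40353607/387420489.
Summing the indicators: E[X] = Σ_H E[X_H] = 34459425 · p^{9} = 34459425 · 40353607/387420489 = 17167433257975/4782969.
Numerically: E[X] ≈ 3.58928e+06.

E[X] = 34459425 · (7/9)^{9} = 17167433257975/4782969 ≈ 3.58928e+06.


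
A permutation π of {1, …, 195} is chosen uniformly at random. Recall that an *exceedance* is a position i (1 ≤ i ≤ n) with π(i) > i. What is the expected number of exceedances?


Write X = Σ_{i=1}^{195} X_i, where X_i = 1_{π(i) > i}.
For each fixed i, π(i) is uniform over {1, …, 195} (marginal of a uniform permutation), so P[π(i) > i] = (n − i)/n. Summing: Σ_{i=1}^{195} (n − i)/n = (0 + 1 + … + 194)/195 = 195(195 − 1)/(2·195) = (195 − 1)/2.
Hence E[X] = Σ_{i=1}^{195} (195 − i)/195 = 97 ≈ 97.000.

E[X] = 97 = 97.000.


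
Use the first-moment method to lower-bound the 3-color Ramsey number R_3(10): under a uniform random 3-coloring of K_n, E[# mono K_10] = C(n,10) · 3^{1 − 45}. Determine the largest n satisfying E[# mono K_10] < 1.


We need C(n, 10) · 3^{1 − 45} < 1, i.e. C(n, 10) < 3^{45 − 1} = 984770902183611232881.
Check values of n near the boundary:
  n = 567: C(567, 10) = 873787071273467749398; 873787071273467749398 < 984770902183611232881? YES
  n = 568: C(568, 10) = 889446337783744949208; 889446337783744949208 < 984770902183611232881? YES
  n = 569: C(569, 10) = 905357721286137524328; 905357721286137524328 < 984770902183611232881? YES
  n = 570: C(570, 10) = 921524823451961408691; 921524823451961408691 < 984770902183611232881? YES
  n = 571: C(571, 10) = 937951290893172842001; 937951290893172842001 < 984770902183611232881? YES
  n = 572: C(572, 10) = 954640815642161682606; 954640815642161682606 < 984770902183611232881? YES
  n = 573: C(573, 10) = 971597135635805762226; 971597135635805762226 < 984770902183611232881? YES
  n = 574: C(574, 10) = 988824035203816502691; 988824035203816502691 < 984770902183611232881? NO
The largest n with C(n, 10) < 984770902183611232881 is n = 573 (where E[X] = 35985079097622435638/36472996377170786403 ≈ 0.9866225). Hence R_3(10) > 573, i.e. R_3(10) ≥ 574.

Largest n = 573; hence R_3(10) > 573.


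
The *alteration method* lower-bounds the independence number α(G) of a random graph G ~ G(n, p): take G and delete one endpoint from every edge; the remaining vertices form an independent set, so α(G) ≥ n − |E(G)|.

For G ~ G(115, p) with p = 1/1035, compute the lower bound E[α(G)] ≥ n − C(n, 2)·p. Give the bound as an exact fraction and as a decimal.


E[|E(G)|] = C(115, 2)·p = 6555 · (1/1035) = 19/3.
E[α(G)] ≥ n − E[|E(G)|] = 115 − 19/3 = 326/3.
Numerically: ≈ 108.666667.
(This is only a lower bound; the true E[α(G)] may be larger.)

E[α(G)] ≥ 326/3 ≈ 108.666667.


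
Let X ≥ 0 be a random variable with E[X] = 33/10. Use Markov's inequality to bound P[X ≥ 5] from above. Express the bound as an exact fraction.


μ = E[X] = 33/10, a = 5.
Markov: P[X ≥ 5] ≤ μ/a = (33/10)/5 = 33/50.
Numerically: ≈ 0.66000.
(Since a = 5 > μ = 3.30000, the bound 33/50 is < 1 and informative.)

P[X ≥ 5] ≤ 33/50 ≈ 0.66000.


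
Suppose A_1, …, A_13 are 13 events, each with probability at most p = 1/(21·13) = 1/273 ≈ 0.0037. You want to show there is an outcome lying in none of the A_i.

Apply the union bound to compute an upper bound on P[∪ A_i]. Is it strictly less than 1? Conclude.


Union bound: P[∪_{i=1}^{13} A_i] ≤ Σ_i P[A_i] ≤ 13·p = 13·(1/273) = 1/21.
Numerically: 1/21 ≈ 0.0476.
Is 1/21 < 1? YES.
Since P[∪ A_i] ≤ 1/21 < 1, the complement has P[∩ A_i^c] ≥ 1 − 1/21 = 20/21 > 0, so some outcome avoids every A_i.

13·p = 1/21 ≈ 0.0476; existence CERTIFIED by the union bound.


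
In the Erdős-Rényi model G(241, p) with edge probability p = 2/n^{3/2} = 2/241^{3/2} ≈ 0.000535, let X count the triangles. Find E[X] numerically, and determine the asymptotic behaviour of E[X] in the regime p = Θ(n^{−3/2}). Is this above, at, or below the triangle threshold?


Number of potential triangles: C(241, 3) = 2303960.
Each occurs with probability p³ ≈ (0.000535)³ ≈ 1.52761e-10.
By linearity: E[X] = C(241, 3)·p³ ≈ 2303960 · 1.52761e-10 ≈ 0.000.
Since α = 3/2 > 1, p = c/n^{3/2} = o(1/n) is below the triangle threshold p ~ 1/n. Asymptotically E[X] ~ (c³/6)·n^{3(1−α)} = (2³/6)·n^{-1.5} → 0, so by Markov's inequality G has no triangles w.h.p.

E[X] ≈ 0.000; in regime p = Θ(1/n^{3/2}) E[X] tends to 0 (below the triangle threshold p ~ 1/n).


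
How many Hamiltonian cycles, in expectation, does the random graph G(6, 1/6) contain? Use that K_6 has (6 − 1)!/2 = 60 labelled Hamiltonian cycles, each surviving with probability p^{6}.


K_6 has (6 − 1)!/2 = 60 labelled Hamiltonian cycles.
For each such Hamiltonian cycle H, let X_H = 1 if all 6 edges of H are present in G. Then P[X_H = 1] = p^{6} = (1/6)^{6} = 1/46656.
By linearity: E[X] = Σ_H E[X_H] = 60 · p^{6} = 60 · 1/46656 = 5/3888.
Numerically: E[X] ≈ 0.001286.

E[X] = 60 · (1/6)^{6} = 5/3888 ≈ 0.001286.


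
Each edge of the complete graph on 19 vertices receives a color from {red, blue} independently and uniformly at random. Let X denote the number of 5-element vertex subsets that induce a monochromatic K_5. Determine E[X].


Let X = Σ_S X_S over the C(19, 5) = 11628 subsets S of size 5, where X_S = 1 if the K_5 on S is monochromatic.
For a fixed S, the K_5 on S has C(5, 2) = 10 edges. P[all 10 edges red] = (1/2)^10, and likewise for blue, so P[monochromatic] = 2·(1/2)^10 = 2^{1 − 10} = 1/512.
Summing: E[X] = C(19, 5) · 2^{1 − 10} = 11628 · 1/512 = 2907/128.
Numerically: E[X] ≈ 22.711.

E[X] = C(19,5)·2^(1−C(5,2)) = 2907/128 ≈ 22.711.


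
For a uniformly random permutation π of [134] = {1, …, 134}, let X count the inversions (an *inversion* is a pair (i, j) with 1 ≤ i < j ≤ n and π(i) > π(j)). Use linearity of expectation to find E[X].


Write X = Σ X_I over the C(134, 2) = 8911 pairs i < j, with X_I the indicator of one inversion.
There are 8911 indicators.
For each fixed pair i < j, the values π(i) and π(j) are two distinct elements of {1, …, 134} in uniformly random order; by symmetry P[π(i) > π(j)] = 1/2.
By linearity: E[X] = 8911 · (1/2) = C(134, 2) · (1/2) = 8911/2 = 8911/2 ≈ 4455.50000.

E[X] = 8911/2 = 4455.50000.


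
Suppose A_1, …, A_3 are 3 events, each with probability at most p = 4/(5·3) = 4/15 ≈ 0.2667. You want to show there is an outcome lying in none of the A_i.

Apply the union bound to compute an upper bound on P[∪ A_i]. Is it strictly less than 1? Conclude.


Union bound: P[∪_{i=1}^{3} A_i] ≤ Σ_i P[A_i] ≤ 3·p = 3·(4/15) = 4/5.
Numerically: 4/5 ≈ 0.8000.
Is 4/5 < 1? YES.
Since P[∪ A_i] ≤ 4/5 < 1, the complement has P[∩ A_i^c] ≥ 1 − 4/5 = 1/5 > 0, so some outcome avoids every A_i.

3·p = 4/5 ≈ 0.8000; existence CERTIFIED by the union bound.


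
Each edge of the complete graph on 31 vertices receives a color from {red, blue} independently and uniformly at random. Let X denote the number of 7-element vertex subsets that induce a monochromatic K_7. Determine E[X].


Let X = Σ_S X_S over the C(31, 7) = 2629575 subsets S of size 7, where X_S = 1 if the K_7 on S is monochromatic.
For a fixed S, the K_7 on S has C(7, 2) = 21 edges. P[all 21 edges red] = (1/2)^21, and likewise for blue, so P[monochromatic] = 2·(1/2)^21 = 2^{1 − 21} = 1/1048576.
By linearity of expectation: E[X] = C(31, 7) · 2^{1 − 21} = 2629575 · 1/1048576 = 2629575/1048576.
Numerically: E[X] ≈ 2.507758.

E[X] = C(31,7)·2^(1−C(7,2)) = 2629575/1048576 ≈ 2.507758.


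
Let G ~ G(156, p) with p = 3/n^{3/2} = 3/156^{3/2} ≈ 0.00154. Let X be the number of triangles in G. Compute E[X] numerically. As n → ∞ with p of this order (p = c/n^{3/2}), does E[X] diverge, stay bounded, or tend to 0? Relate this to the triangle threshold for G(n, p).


Number of potential triangles: C(156, 3) = 620620.
Each occurs with probability p³ ≈ (0.00154)³ ≈ 3.65009e-09.
By linearity: E[X] = C(156, 3)·p³ ≈ 620620 · 3.65009e-09 ≈ 0.002.
Since α = 3/2 > 1, p = c/n^{3/2} = o(1/n) is below the triangle threshold p ~ 1/n. Asymptotically E[X] ~ (c³/6)·n^{3(1−α)} = (3³/6)·n^{-1.5} → 0, so by Markov's inequality G has no triangles w.h.p.

E[X] ≈ 0.002; in regime p = Θ(1/n^{3/2}) E[X] tends to 0 (below the triangle threshold p ~ 1/n).


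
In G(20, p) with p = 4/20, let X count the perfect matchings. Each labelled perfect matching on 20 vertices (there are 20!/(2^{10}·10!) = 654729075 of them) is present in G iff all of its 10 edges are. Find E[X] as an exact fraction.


K_20 has 20!/(2^{10}·10!) = 654729075 labelled perfect matchings.
For each such perfect matching H, let X_H = 1 if all 10 edges of H are present in G. Then P[X_H = 1] = p^{10} = (1/5)^{10} = 1/9765625.
By linearity of expectation: E[X] = Σ_H E[X_H] = 654729075 · p^{10} = 654729075 · 1/9765625 = 26189163/390625.
Numerically: E[X] ≈ 67.

E[X] = 654729075 · (1/5)^{10} = 26189163/390625 ≈ 67.


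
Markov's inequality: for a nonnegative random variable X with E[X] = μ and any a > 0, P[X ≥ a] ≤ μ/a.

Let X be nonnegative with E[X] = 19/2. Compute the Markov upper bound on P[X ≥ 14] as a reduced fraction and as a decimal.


μ = E[X] = 19/2, a = 14.
Markov: P[X ≥ 14] ≤ μ/a = (19/2)/14 = 19/28.
Numerically: ≈ 0.67857.
(Since a = 14 > μ = 9.50000, the bound 19/28 is < 1 and informative.)

P[X ≥ 14] ≤ 19/28 ≈ 0.67857.


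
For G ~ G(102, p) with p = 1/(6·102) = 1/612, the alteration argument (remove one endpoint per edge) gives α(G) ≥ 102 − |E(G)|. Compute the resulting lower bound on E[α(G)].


E[|E(G)|] = C(102, 2)·p = 5151 · (1/612) = 101/12.
E[α(G)] ≥ n − E[|E(G)|] = 102 − 101/12 = 1123/12.
Numerically: ≈ 93.583.
(This is only a lower bound; the true E[α(G)] may be larger.)

E[α(G)] ≥ 1123/12 ≈ 93.583.


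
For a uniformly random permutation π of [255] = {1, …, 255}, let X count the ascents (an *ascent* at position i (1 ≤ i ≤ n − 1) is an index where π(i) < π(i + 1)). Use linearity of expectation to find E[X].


Write X = Σ X_I over i = 1, …, 254, with X_I the indicator of one ascent.
There are 254 indicators.
For each fixed i, the pair (π(i), π(i+1)) is a uniformly random ordered pair of distinct values from {1, …, 255}; by symmetry P[π(i) < π(i+1)] = 1/2.
By linearity: E[X] = 254 · (1/2) = (255 − 1) · (1/2) = 127 ≈ 127.0000.

E[X] = 127 = 127.0000.


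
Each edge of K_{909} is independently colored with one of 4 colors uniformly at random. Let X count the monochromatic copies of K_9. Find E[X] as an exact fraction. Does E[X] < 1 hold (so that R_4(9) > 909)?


E[X] = C(909, 9) · 4^{1 − 36} = 1122169012923711463931 · 4^{−35} = 1122169012923711463931/1180591620717411303424.
As a reduced fraction: E[X] = 1122169012923711463931/1180591620717411303424 ≈ 0.950514.
Is E[X] < 1? YES.
Since E[X] < 1, there exists a 4-coloring of K_{909} with no monochromatic K_9; hence R_4(9) > 909.

E[X] = 1122169012923711463931/1180591620717411303424 ≈ 0.950514; E[X] < 1, so R_4(9) > 909.


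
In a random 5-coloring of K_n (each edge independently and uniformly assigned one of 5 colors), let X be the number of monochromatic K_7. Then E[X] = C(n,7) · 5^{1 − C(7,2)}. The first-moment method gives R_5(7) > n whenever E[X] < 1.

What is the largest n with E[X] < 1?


We need C(n, 7) · 5^{1 − 21} < 1, i.e. C(n, 7) < 5^{21 − 1} = 95367431640625.
Check values of n near the boundary:
  n = 334: C(334, 7) = 86359460961576; 86359460961576 < 95367431640625? YES
  n = 335: C(335, 7) = 88202498238195; 88202498238195 < 95367431640625? YES
  n = 336: C(336, 7) = 90079147136880; 90079147136880 < 95367431640625? YES
  n = 337: C(337, 7) = 91989916924632; 91989916924632 < 95367431640625? YES
  n = 338: C(338, 7) = 93935323022736; 93935323022736 < 95367431640625? YES
  n = 339: C(339, 7) = 95915887062372; 95915887062372 < 95367431640625? NO
  n = 340: C(340, 7) = 97932136940560; 97932136940560 < 95367431640625? NO
  n = 341: C(341, 7) = 99984606876440; 99984606876440 < 95367431640625? NO
The largest n with C(n, 7) < 95367431640625 is n = 338 (where E[X] = 93935323022736/95367431640625 ≈ 0.9849833). Hence R_5(7) > 338, i.e. R_5(7) ≥ 339.

Largest n = 338; hence R_5(7) > 338.


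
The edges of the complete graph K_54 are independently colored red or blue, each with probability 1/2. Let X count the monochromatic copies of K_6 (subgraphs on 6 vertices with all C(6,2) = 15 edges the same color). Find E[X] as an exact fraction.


Let X = Σ_S X_S over the C(54, 6) = 25827165 subsets S of size 6, where X_S = 1 if the K_6 on S is monochromatic.
For a fixed S, the K_6 on S has C(6, 2) = 15 edges. P[all 15 edges red] = (1/2)^15, and likewise for blue, so P[monochromatic] = 2·(1/2)^15 = 2^{1 − 15} = 1/16384.
By linearity of expectation: E[X] = C(54, 6) · 2^{1 − 15} = 25827165 · 1/16384 = 25827165/16384.
Numerically: E[X] ≈ 1576.36505.

E[X] = C(54,6)·2^(1−C(6,2)) = 25827165/16384 ≈ 1576.36505.


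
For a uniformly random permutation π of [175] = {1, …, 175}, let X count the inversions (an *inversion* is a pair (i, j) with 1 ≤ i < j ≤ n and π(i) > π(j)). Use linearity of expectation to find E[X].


Write X = Σ X_I over the C(175, 2) = 15225 pairs i < j, with X_I the indicator of one inversion.
There are 15225 indicators.
For each fixed pair i < j, the values π(i) and π(j) are two distinct elements of {1, …, 175} in uniformly random order; by symmetry P[π(i) > π(j)] = 1/2.
By linearity: E[X] = 15225 · (1/2) = C(175, 2) · (1/2) = 15225/2 = 15225/2 ≈ 7612.50000.

E[X] = 15225/2 = 7612.50000.


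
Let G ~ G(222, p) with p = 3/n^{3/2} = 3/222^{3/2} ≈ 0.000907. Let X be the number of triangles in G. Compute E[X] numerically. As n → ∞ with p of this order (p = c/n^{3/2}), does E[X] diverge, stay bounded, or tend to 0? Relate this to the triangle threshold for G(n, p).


Number of potential triangles: C(222, 3) = 1798940.
Each occurs with probability p³ ≈ (0.000907)³ ≈ 7.46063e-10.
By linearity: E[X] = C(222, 3)·p³ ≈ 1798940 · 7.46063e-10 ≈ 0.001.
Since α = 3/2 > 1, p = c/n^{3/2} = o(1/n) is below the triangle threshold p ~ 1/n. Asymptotically E[X] ~ (c³/6)·n^{3(1−α)} = (3³/6)·n^{-1.5} → 0, so by Markov's inequality G has no triangles w.h.p.

E[X] ≈ 0.001; in regime p = Θ(1/n^{3/2}) E[X] tends to 0 (below the triangle threshold p ~ 1/n).


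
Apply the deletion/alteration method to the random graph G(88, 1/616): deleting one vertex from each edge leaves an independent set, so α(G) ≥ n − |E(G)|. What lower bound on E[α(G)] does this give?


E[|E(G)|] = C(88, 2)·p = 3828 · (1/616) = 87/14.
E[α(G)] ≥ n − E[|E(G)|] = 88 − 87/14 = 1145/14.
Numerically: ≈ 81.78571.
(This is only a lower bound; the true E[α(G)] may be larger.)

E[α(G)] ≥ 1145/14 ≈ 81.78571.


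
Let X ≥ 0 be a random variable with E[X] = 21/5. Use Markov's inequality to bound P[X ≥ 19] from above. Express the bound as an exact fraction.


μ = E[X] = 21/5, a = 19.
Markov: P[X ≥ 19] ≤ μ/a = (21/5)/19 = 21/95.
Numerically: ≈ 0.221053.
(Since a = 19 > μ = 4.200000, the bound 21/95 is < 1 and informative.)

P[X ≥ 19] ≤ 21/95 ≈ 0.221053.


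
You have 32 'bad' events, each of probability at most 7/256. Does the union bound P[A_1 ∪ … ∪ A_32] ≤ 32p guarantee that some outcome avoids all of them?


Union bound: P[∪_{i=1}^{32} A_i] ≤ Σ_i P[A_i] ≤ 32·p = 32·(7/256) = 7/8.
Numerically: 7/8 ≈ 0.875000.
Is 7/8 < 1? YES.
Since P[∪ A_i] ≤ 7/8 < 1, the complement has P[∩ A_i^c] ≥ 1 − 7/8 = 1/8 > 0, so some outcome avoids every A_i.

32·p = 7/8 ≈ 0.875000; existence CERTIFIED by the union bound.


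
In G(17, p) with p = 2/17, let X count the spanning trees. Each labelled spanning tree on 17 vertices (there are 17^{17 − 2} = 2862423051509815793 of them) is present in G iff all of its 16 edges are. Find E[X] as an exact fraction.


K_17 has 17^{17 − 2} = 2862423051509815793 labelled spanning trees.
For each such spanning tree H, let X_H = 1 if all 16 edges of H are present in G. Then P[X_H = 1] = p^{16} = (2/17)^{16} = 65536/48661191875666868481.
Summing the indicators: E[X] = Σ_H E[X_H] = 2862423051509815793 · p^{16} = 2862423051509815793 · 65536/48661191875666868481 = 65536/17.
Numerically: E[X] ≈ 3855.

E[X] = 2862423051509815793 · (2/17)^{16} = 65536/17 ≈ 3855.


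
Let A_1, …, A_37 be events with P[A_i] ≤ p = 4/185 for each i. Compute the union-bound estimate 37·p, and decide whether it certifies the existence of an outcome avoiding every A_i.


Union bound: P[∪_{i=1}^{37} A_i] ≤ Σ_i P[A_i] ≤ 37·p = 37·(4/185) = 4/5.
Numerically: 4/5 ≈ 0.80000.
Is 4/5 < 1? YES.
Since P[∪ A_i] ≤ 4/5 < 1, the complement has P[∩ A_i^c] ≥ 1 − 4/5 = 1/5 > 0, so some outcome avoids every A_i.

37·p = 4/5 ≈ 0.80000; existence CERTIFIED by the union bound.


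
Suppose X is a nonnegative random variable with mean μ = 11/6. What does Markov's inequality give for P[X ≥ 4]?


μ = E[X] = 11/6, a = 4.
Markov: P[X ≥ 4] ≤ μ/a = (11/6)/4 = 11/24.
Numerically: ≈ 0.458.
(Since a = 4 > μ = 1.833, the bound 11/24 is < 1 and informative.)

P[X ≥ 4] ≤ 11/24 ≈ 0.458.


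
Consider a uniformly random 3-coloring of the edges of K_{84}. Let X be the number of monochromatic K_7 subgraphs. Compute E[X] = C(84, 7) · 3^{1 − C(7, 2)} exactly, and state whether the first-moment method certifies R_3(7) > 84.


E[X] = C(84, 7) · 3^{1 − 21} = 4529365776 · 3^{−20} = 4529365776/3486784401.
As a reduced fraction: E[X] = 55918096/43046721 ≈ 1.29901.
Is E[X] < 1? NO.
Since E[X] ≥ 1, the first-moment bound is inconclusive at n = 84; it does NOT by itself certify R_3(7) > 84.

E[X] = 55918096/43046721 ≈ 1.29901; E[X] ≥ 1; first-moment method inconclusive here.


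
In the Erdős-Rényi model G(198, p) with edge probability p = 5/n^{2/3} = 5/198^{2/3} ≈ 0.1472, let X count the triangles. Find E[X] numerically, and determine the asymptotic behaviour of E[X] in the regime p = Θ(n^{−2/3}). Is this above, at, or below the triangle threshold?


Number of potential triangles: C(198, 3) = 1274196.
Each occurs with probability p³ ≈ (0.1472)³ ≈ 3.188450e-03.
By linearity: E[X] = C(198, 3)·p³ ≈ 1274196 · 3.188450e-03 ≈ 4062.7104.
Since α = 2/3 < 1, p = c/n^{2/3} ≫ 1/n is above the triangle threshold p ~ 1/n. Asymptotically E[X] ~ (c³/6)·n^{3(1−α)} = (5³/6)·n^{1} → ∞; triangles are abundant w.h.p.

E[X] ≈ 4062.7104; in regime p = Θ(1/n^{2/3}) E[X] diverges (above the triangle threshold p ~ 1/n).


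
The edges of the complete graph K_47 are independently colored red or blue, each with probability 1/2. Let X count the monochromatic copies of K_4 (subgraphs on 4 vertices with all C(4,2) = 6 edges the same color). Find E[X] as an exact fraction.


Let X = Σ_S X_S over the C(47, 4) = 178365 subsets S of size 4, where X_S = 1 if the K_4 on S is monochromatic.
For a fixed S, the K_4 on S has C(4, 2) = 6 edges. P[all 6 edges red] = (1/2)^6, and likewise for blue, so P[monochromatic] = 2·(1/2)^6 = 2^{1 − 6} = 1/32.
By linearity of expectation: E[X] = C(47, 4) · 2^{1 − 6} = 178365 · 1/32 = 178365/32.
Numerically: E[X] ≈ 5573.90625.

E[X] = C(47,4)·2^(1−C(4,2)) = 178365/32 ≈ 5573.90625.


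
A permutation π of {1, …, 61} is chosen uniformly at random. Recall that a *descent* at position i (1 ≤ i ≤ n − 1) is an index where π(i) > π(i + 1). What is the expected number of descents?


Write X = Σ X_I over i = 1, …, 60, with X_I the indicator of one descent.
There are 60 indicators.
For each fixed i, the pair (π(i), π(i+1)) is a uniformly random ordered pair of distinct values from {1, …, 61}; by symmetry P[π(i) > π(i+1)] = 1/2.
By linearity: E[X] = 60 · (1/2) = (61 − 1) · (1/2) = 30 ≈ 30.00000.

E[X] = 30 = 30.00000.


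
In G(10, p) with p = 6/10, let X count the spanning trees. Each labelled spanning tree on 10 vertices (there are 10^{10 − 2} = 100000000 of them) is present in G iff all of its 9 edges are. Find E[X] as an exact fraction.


K_10 has 10^{10 − 2} = 100000000 labelled spanning trees.
For each such spanning tree H, let X_H = 1 if all 9 edges of H are present in G. Then P[X_H = 1] = p^{9} = (3/5)^{9} = 19683/1953125.
Summing the indicators: E[X] = Σ_H E[X_H] = 100000000 · p^{9} = 100000000 · 19683/1953125 = 5038848/5.
Numerically: E[X] ≈ 1.0078e+06.

E[X] = 100000000 · (3/5)^{9} = 5038848/5 ≈ 1.0078e+06.


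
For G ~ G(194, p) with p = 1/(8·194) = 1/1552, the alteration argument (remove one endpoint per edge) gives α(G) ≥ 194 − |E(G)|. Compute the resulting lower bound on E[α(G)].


E[|E(G)|] = C(194, 2)·p = 18721 · (1/1552) = 193/16.
E[α(G)] ≥ n − E[|E(G)|] = 194 − 193/16 = 2911/16.
Numerically: ≈ 181.937500.
(This is only a lower bound; the true E[α(G)] may be larger.)

E[α(G)] ≥ 2911/16 ≈ 181.937500.


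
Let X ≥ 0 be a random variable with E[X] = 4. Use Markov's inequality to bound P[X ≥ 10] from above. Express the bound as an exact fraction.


μ = E[X] = 4, a = 10.
Markov: P[X ≥ 10] ≤ μ/a = (4)/10 = 2/5.
Numerically: ≈ 0.40000.
(Since a = 10 > μ = 4.00000, the bound 2/5 is < 1 and informative.)

P[X ≥ 10] ≤ 2/5 ≈ 0.40000.


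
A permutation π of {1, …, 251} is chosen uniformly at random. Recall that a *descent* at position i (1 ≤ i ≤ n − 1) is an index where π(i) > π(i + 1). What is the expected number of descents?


Write X = Σ X_I over i = 1, …, 250, with X_I the indicator of one descent.
There are 250 indicators.
For each fixed i, the pair (π(i), π(i+1)) is a uniformly random ordered pair of distinct values from {1, …, 251}; by symmetry P[π(i) > π(i+1)] = 1/2.
By linearity: E[X] = 250 · (1/2) = (251 − 1) · (1/2) = 125 ≈ 125.00000.

E[X] = 125 = 125.00000.


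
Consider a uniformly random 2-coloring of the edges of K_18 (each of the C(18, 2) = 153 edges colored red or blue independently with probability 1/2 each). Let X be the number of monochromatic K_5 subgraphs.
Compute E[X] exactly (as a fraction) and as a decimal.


Let X = Σ_S X_S over the C(18, 5) = 8568 subsets S of size 5, where X_S = 1 if the K_5 on S is monochromatic.
For a fixed S, the K_5 on S has C(5, 2) = 10 edges. P[all 10 edges red] = (1/2)^10, and likewise for blue, so P[monochromatic] = 2·(1/2)^10 = 2^{1 − 10} = 1/512.
By linearity of expectation: E[X] = C(18, 5) · 2^{1 − 10} = 8568 · 1/512 = 1071/64.
Numerically: E[X] ≈ 16.734375.

E[X] = C(18,5)·2^(1−C(5,2)) = 1071/64 ≈ 16.734375.


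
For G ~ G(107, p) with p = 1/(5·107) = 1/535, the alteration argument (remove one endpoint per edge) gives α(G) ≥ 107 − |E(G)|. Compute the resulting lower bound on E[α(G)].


E[|E(G)|] = C(107, 2)·p = 5671 · (1/535) = 53/5.
E[α(G)] ≥ n − E[|E(G)|] = 107 − 53/5 = 482/5.
Numerically: ≈ 96.400000.
(This is only a lower bound; the true E[α(G)] may be larger.)

E[α(G)] ≥ 482/5 ≈ 96.400000.


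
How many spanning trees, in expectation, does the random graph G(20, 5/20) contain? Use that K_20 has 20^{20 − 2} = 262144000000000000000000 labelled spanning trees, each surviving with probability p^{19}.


K_20 has 20^{20 − 2} = 262144000000000000000000 labelled spanning trees.
For each such spanning tree H, let X_H = 1 if all 19 edges of H are present in G. Then P[X_H = 1] = p^{19} = (1/4)^{19} = 1/274877906944.
By linearity of expectation: E[X] = Σ_H E[X_H] = 262144000000000000000000 · p^{19} = 262144000000000000000000 · 1/274877906944 = 3814697265625/4.
Numerically: E[X] ≈ 9.53674e+11.

E[X] = 262144000000000000000000 · (1/4)^{19} = 3814697265625/4 ≈ 9.53674e+11.


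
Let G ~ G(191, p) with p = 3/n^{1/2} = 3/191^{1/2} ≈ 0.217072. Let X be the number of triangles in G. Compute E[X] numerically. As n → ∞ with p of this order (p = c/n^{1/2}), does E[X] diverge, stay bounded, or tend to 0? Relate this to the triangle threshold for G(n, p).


Number of potential triangles: C(191, 3) = 1143135.
Each occurs with probability p³ ≈ (0.217072)³ ≈ 1.02285415e-02.
By linearity: E[X] = C(191, 3)·p³ ≈ 1143135 · 1.02285415e-02 ≈ 11692.603834.
Since α = 1/2 < 1, p = c/n^{1/2} ≫ 1/n is above the triangle threshold p ~ 1/n. Asymptotically E[X] ~ (c³/6)·n^{3(1−α)} = (3³/6)·n^{1.5} → ∞; triangles are abundant w.h.p.

E[X] ≈ 11692.603834; in regime p = Θ(1/n^{1/2}) E[X] diverges (above the triangle threshold p ~ 1/n).


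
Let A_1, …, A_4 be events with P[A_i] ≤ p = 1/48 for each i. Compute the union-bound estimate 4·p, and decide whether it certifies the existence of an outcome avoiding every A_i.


Union bound: P[∪_{i=1}^{4} A_i] ≤ Σ_i P[A_i] ≤ 4·p = 4·(1/48) = 1/12.
Numerically: 1/12 ≈ 0.083.
Is 1/12 < 1? YES.
Since P[∪ A_i] ≤ 1/12 < 1, the complement has P[∩ A_i^c] ≥ 1 − 1/12 = 11/12 > 0, so some outcome avoids every A_i.

4·p = 1/12 ≈ 0.083; existence CERTIFIED by the union bound.


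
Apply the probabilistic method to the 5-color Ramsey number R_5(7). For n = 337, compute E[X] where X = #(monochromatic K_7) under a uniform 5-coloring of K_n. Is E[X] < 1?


E[X] = C(337, 7) · 5^{1 − 21} = 91989916924632 · 5^{−20} = 91989916924632/95367431640625.
As a reduced fraction: E[X] = 91989916924632/95367431640625 ≈ 0.965.
Is E[X] < 1? YES.
Since E[X] < 1, there exists a 5-coloring of K_{337} with no monochromatic K_7; hence R_5(7) > 337.

E[X] = 91989916924632/95367431640625 ≈ 0.965; E[X] < 1, so R_5(7) > 337.


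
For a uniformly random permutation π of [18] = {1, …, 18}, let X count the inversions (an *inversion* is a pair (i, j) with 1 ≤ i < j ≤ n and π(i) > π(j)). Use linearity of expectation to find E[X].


Write X = Σ X_I over the C(18, 2) = 153 pairs i < j, with X_I the indicator of one inversion.
There are 153 indicators.
For each fixed pair i < j, the values π(i) and π(j) are two distinct elements of {1, …, 18} in uniformly random order; by symmetry P[π(i) > π(j)] = 1/2.
By linearity: E[X] = 153 · (1/2) = C(18, 2) · (1/2) = 153/2 = 153/2 ≈ 76.500000.

E[X] = 153/2 = 76.500000.


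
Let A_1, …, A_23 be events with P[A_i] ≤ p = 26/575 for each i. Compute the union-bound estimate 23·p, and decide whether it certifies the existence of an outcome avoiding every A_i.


Union bound: P[∪_{i=1}^{23} A_i] ≤ Σ_i P[A_i] ≤ 23·p = 23·(26/575) = 26/25.
Numerically: 26/25 ≈ 1.0400000.
Is 26/25 < 1? NO.
Since the bound 26/25 is ≥ 1, the union bound is uninformative here; it does NOT by itself certify existence.

23·p = 26/25 ≈ 1.0400000; existence NOT certified by the union bound.


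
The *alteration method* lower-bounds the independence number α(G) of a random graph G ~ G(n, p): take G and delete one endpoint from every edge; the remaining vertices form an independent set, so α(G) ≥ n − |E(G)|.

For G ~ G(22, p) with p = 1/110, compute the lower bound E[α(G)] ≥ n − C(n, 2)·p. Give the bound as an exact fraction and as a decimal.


E[|E(G)|] = C(22, 2)·p = 231 · (1/110) = 21/10.
E[α(G)] ≥ n − E[|E(G)|] = 22 − 21/10 = 199/10.
Numerically: ≈ 19.90000.
(This is only a lower bound; the true E[α(G)] may be larger.)

E[α(G)] ≥ 199/10 ≈ 19.90000.


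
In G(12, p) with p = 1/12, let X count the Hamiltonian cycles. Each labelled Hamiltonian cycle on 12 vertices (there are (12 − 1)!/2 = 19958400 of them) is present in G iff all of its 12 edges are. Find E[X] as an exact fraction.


K_12 has (12 − 1)!/2 = 19958400 labelled Hamiltonian cycles.
For each such Hamiltonian cycle H, let X_H = 1 if all 12 edges of H are present in G. Then P[X_H = 1] = p^{12} = (1/12)^{12} = 1/8916100448256.
By linearity of expectation: E[X] = Σ_H E[X_H] = 19958400 · p^{12} = 19958400 · 1/8916100448256 = 1925/859963392.
Numerically: E[X] ≈ 2.24e-06.

E[X] = 19958400 · (1/12)^{12} = 1925/859963392 ≈ 2.24e-06.
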